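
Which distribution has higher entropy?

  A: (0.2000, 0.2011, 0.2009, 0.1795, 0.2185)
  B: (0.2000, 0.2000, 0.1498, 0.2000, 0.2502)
A

Both distributions are close to uniform, making this a harder comparison.

H(A) = 2.3191 bits
H(B) = 2.3036 bits

The distribution closer to uniform has higher entropy.
Answer: A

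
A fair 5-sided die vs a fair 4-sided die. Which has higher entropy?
5-sided die

Both are uniform distributions; for uniform over n outcomes, H = log₂(n). H(5-sided) = log₂(5) = 2.322 bits and H(4-sided) = log₂(4) = 2.000 bits. More outcomes in a uniform distribution means higher entropy.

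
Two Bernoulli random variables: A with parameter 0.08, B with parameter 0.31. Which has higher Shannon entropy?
B

For binary distributions, entropy is maximized at p=0.5 and decreases as p moves toward 0 or 1.

H(A) = H(0.08) = 0.4022 bits
H(B) = H(0.31) = 0.8932 bits

Distribution B (p=0.31) is closer to uniform (p=0.5), so it has higher entropy.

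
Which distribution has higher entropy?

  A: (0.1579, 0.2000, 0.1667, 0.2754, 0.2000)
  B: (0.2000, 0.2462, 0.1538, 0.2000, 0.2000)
B

Both distributions are close to uniform, making this a harder comparison.

H(A) = 2.2925 bits
H(B) = 2.3064 bits

The distribution closer to uniform has higher entropy.
Answer: B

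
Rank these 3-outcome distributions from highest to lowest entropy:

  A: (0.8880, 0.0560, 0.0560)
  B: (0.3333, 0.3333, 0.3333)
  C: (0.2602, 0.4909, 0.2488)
B > C > A

Key insight: Entropy is maximized by uniform distributions and minimized by concentrated distributions.

- Uniform distributions have maximum entropy log₂(3) = 1.5850 bits
- The more "peaked" or concentrated a distribution, the lower its entropy

Entropies:
  H(A) = 0.6179 bits
  H(B) = 1.5850 bits
  H(C) = 1.5086 bits

Ranking: B > C > A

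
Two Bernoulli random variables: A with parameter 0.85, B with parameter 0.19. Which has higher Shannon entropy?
B

For binary distributions, entropy is maximized at p=0.5 and decreases as p moves toward 0 or 1.

H(A) = H(0.85) = 0.6098 bits
H(B) = H(0.19) = 0.7015 bits

Distribution B (p=0.19) is closer to uniform (p=0.5), so it has higher entropy.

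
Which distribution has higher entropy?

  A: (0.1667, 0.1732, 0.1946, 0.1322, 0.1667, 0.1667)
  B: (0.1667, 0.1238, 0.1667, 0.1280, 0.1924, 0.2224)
A

Both distributions are close to uniform, making this a harder comparison.

H(A) = 2.5761 bits
H(B) = 2.5543 bits

The distribution closer to uniform has higher entropy.
Answer: A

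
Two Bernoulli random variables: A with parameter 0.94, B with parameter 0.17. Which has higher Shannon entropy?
B

For binary distributions, entropy is maximized at p=0.5 and decreases as p moves toward 0 or 1.

H(A) = H(0.94) = 0.3274 bits
H(B) = H(0.17) = 0.6577 bits

Distribution B (p=0.17) is closer to uniform (p=0.5), so it has higher entropy.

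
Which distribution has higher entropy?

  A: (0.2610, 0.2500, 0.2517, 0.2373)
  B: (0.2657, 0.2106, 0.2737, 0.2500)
A

Both distributions are close to uniform, making this a harder comparison.

H(A) = 1.9992 bits
H(B) = 1.9930 bits

The distribution closer to uniform has higher entropy.
Answer: A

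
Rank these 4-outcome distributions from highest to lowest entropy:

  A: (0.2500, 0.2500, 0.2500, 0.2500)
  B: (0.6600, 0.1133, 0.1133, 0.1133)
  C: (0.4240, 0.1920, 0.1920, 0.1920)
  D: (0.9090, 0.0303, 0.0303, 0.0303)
A > C > B > D

Key insight: Entropy is maximized by uniform distributions and minimized by concentrated distributions.

Entropies:
  H(A) = 2.0000 bits
  H(B) = 1.4637 bits
  H(C) = 1.8962 bits
  H(D) = 0.5840 bits

Ranking: A > C > B > D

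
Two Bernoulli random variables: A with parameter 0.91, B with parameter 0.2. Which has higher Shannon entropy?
B

For binary distributions, entropy is maximized at p=0.5 and decreases as p moves toward 0 or 1.

H(A) = H(0.91) = 0.4365 bits
H(B) = H(0.2) = 0.7219 bits

Distribution B (p=0.2) is closer to uniform (p=0.5), so it has higher entropy.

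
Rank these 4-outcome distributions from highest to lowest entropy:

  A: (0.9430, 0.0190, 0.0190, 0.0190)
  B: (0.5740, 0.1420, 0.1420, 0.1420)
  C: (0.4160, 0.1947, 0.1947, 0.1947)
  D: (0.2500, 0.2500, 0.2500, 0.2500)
D > C > B > A

Key insight: Entropy is maximized by uniform distributions and minimized by concentrated distributions.

Entropies:
  H(A) = 0.4058 bits
  H(B) = 1.6593 bits
  H(C) = 1.9052 bits
  H(D) = 2.0000 bits

Ranking: D > C > B > A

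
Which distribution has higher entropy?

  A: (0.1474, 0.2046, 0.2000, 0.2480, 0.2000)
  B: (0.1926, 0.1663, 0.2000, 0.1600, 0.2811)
A

Both distributions are close to uniform, making this a harder comparison.

H(A) = 2.3031 bits
H(B) = 2.2902 bits

The distribution closer to uniform has higher entropy.
Answer: A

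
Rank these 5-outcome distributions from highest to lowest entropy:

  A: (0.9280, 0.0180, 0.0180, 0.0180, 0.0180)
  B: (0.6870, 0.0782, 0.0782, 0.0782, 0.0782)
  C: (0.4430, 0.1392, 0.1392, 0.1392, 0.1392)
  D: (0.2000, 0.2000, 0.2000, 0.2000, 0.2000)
D > C > B > A

Key insight: Entropy is maximized by uniform distributions and minimized by concentrated distributions.

Entropies:
  H(A) = 0.5173 bits
  H(B) = 1.5226 bits
  H(C) = 2.1046 bits
  H(D) = 2.3219 bits

Ranking: D > C > B > A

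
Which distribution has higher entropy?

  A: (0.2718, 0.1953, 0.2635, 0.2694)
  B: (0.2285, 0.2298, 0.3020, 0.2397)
B

Both distributions are close to uniform, making this a harder comparison.

H(A) = 1.9877 bits
H(B) = 1.9898 bits

The distribution closer to uniform has higher entropy.
Answer: B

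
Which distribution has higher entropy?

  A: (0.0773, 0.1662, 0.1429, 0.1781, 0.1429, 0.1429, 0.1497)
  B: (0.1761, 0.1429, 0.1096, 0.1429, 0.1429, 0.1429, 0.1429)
B

Both distributions are close to uniform, making this a harder comparison.

H(A) = 2.7726 bits
H(B) = 2.7961 bits

The distribution closer to uniform has higher entropy.
Answer: B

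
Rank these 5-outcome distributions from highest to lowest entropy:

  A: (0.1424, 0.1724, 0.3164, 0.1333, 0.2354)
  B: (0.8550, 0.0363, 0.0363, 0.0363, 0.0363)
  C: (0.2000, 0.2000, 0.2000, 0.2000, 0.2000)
C > A > B

Key insight: Entropy is maximized by uniform distributions and minimized by concentrated distributions.

- Uniform distributions have maximum entropy log₂(5) = 2.3219 bits
- The more "peaked" or concentrated a distribution, the lower its entropy

Entropies:
  H(A) = 2.2419 bits
  H(B) = 0.8872 bits
  H(C) = 2.3219 bits

Ranking: C > A > B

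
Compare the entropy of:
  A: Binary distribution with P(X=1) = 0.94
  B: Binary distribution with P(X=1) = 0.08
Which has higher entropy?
B

For binary distributions, entropy is maximized at p=0.5 and decreases as p moves toward 0 or 1.

H(A) = H(0.94) = 0.3274 bits
H(B) = H(0.08) = 0.4022 bits

Distribution B (p=0.08) is closer to uniform (p=0.5), so it has higher entropy.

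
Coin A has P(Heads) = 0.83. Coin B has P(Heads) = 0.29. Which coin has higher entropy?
B

For binary distributions, entropy is maximized at p=0.5 and decreases as p moves toward 0 or 1.

H(A) = H(0.83) = 0.6577 bits
H(B) = H(0.29) = 0.8687 bits

Distribution B (p=0.29) is closer to uniform (p=0.5), so it has higher entropy.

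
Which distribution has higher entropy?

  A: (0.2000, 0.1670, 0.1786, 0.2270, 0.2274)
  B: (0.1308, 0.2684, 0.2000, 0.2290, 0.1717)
A

Both distributions are close to uniform, making this a harder comparison.

H(A) = 2.3109 bits
H(B) = 2.2811 bits

The distribution closer to uniform has higher entropy.
Answer: A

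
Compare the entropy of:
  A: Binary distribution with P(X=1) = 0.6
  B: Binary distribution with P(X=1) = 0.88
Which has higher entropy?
A

For binary distributions, entropy is maximized at p=0.5 and decreases as p moves toward 0 or 1.

H(A) = H(0.6) = 0.9710 bits
H(B) = H(0.88) = 0.5294 bits

Distribution A (p=0.6) is closer to uniform (p=0.5), so it has higher entropy.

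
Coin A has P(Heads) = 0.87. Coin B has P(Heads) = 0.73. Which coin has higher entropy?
B

For binary distributions, entropy is maximized at p=0.5 and decreases as p moves toward 0 or 1.

H(A) = H(0.87) = 0.5574 bits
H(B) = H(0.73) = 0.8415 bits

Distribution B (p=0.73) is closer to uniform (p=0.5), so it has higher entropy.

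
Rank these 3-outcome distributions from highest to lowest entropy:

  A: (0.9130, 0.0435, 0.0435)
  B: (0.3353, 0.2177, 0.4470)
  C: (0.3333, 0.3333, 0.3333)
C > B > A

Key insight: Entropy is maximized by uniform distributions and minimized by concentrated distributions.

- Uniform distributions have maximum entropy log₂(3) = 1.5850 bits
- The more "peaked" or concentrated a distribution, the lower its entropy

Entropies:
  H(A) = 0.5134 bits
  H(B) = 1.5267 bits
  H(C) = 1.5850 bits

Ranking: C > B > A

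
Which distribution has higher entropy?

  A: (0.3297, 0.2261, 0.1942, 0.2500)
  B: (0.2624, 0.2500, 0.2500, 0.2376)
B

Both distributions are close to uniform, making this a harder comparison.

H(A) = 1.9719 bits
H(B) = 1.9991 bits

The distribution closer to uniform has higher entropy.
Answer: B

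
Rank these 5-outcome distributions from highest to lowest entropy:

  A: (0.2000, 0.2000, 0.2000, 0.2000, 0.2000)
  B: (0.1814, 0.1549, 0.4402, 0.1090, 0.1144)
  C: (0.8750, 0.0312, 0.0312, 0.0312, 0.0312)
A > B > C

Key insight: Entropy is maximized by uniform distributions and minimized by concentrated distributions.

- Uniform distributions have maximum entropy log₂(5) = 2.3219 bits
- The more "peaked" or concentrated a distribution, the lower its entropy

Entropies:
  H(A) = 2.3219 bits
  H(B) = 2.0911 bits
  H(C) = 0.7936 bits

Ranking: A > B > C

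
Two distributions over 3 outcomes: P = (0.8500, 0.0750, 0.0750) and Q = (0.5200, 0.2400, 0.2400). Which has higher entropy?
Q

P is highly concentrated on one outcome (85%), making it nearly deterministic. Q spreads its mass more evenly (max 52%). The more spread-out distribution has higher entropy: H(P) ≈ 0.760 bits, H(Q) ≈ 1.479 bits.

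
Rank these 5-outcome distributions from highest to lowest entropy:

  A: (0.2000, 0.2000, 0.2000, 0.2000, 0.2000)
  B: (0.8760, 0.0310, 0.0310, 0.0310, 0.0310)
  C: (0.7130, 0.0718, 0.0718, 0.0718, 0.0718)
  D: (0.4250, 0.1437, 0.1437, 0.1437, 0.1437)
A > D > C > B

Key insight: Entropy is maximized by uniform distributions and minimized by concentrated distributions.

Entropies:
  H(A) = 2.3219 bits
  H(B) = 0.7888 bits
  H(C) = 1.4388 bits
  H(D) = 2.1337 bits

Ranking: A > D > C > B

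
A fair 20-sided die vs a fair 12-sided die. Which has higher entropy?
20-sided die

Both are uniform distributions; for uniform over n outcomes, H = log₂(n). H(20-sided) = log₂(20) = 4.322 bits and H(12-sided) = log₂(12) = 3.585 bits. More outcomes in a uniform distribution means higher entropy.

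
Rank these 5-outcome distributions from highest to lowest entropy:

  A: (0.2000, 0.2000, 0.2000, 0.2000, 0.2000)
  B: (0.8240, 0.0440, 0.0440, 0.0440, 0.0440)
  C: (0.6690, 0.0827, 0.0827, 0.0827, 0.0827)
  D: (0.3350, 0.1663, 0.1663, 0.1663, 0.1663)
A > D > C > B

Key insight: Entropy is maximized by uniform distributions and minimized by concentrated distributions.

Entropies:
  H(A) = 2.3219 bits
  H(B) = 1.0232 bits
  H(C) = 1.5779 bits
  H(D) = 2.2500 bits

Ranking: A > D > C > B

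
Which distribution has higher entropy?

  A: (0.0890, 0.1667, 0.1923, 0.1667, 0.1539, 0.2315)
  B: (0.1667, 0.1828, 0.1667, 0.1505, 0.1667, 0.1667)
B

Both distributions are close to uniform, making this a harder comparison.

H(A) = 2.5338 bits
H(B) = 2.5827 bits

The distribution closer to uniform has higher entropy.
Answer: B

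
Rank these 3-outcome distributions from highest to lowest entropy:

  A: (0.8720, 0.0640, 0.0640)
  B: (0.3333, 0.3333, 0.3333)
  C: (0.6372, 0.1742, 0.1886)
B > C > A

Key insight: Entropy is maximized by uniform distributions and minimized by concentrated distributions.

- Uniform distributions have maximum entropy log₂(3) = 1.5850 bits
- The more "peaked" or concentrated a distribution, the lower its entropy

Entropies:
  H(A) = 0.6799 bits
  H(B) = 1.5850 bits
  H(C) = 1.3073 bits

Ranking: B > C > A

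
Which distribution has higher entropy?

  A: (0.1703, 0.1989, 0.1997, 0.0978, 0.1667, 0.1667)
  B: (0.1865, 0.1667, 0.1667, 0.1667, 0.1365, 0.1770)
B

Both distributions are close to uniform, making this a harder comparison.

H(A) = 2.5521 bits
H(B) = 2.5787 bits

The distribution closer to uniform has higher entropy.
Answer: B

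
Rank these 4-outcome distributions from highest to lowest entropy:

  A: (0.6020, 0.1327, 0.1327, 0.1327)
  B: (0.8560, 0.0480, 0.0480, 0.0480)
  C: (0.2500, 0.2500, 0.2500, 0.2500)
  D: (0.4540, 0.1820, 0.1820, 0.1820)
C > D > A > B

Key insight: Entropy is maximized by uniform distributions and minimized by concentrated distributions.

Entropies:
  H(A) = 1.6006 bits
  H(B) = 0.8229 bits
  H(C) = 2.0000 bits
  H(D) = 1.8593 bits

Ranking: C > D > A > B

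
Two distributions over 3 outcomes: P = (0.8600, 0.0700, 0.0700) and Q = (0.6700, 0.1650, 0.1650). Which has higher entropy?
Q

P is highly concentrated on one outcome (86%), making it nearly deterministic. Q spreads its mass more evenly (max 67%). The more spread-out distribution has higher entropy: H(P) ≈ 0.724 bits, H(Q) ≈ 1.245 bits.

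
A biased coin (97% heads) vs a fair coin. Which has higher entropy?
Fair coin

The fair coin is uniform (p=0.5), maximizing binary entropy at 1 bit. The biased coin has H(0.97) ≈ 0.194 bits — its outcome is more predictable, so its entropy is lower.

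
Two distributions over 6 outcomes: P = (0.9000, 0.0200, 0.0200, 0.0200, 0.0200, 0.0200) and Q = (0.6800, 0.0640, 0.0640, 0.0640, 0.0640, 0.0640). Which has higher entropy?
Q

P is highly concentrated on one outcome (90%), making it nearly deterministic. Q spreads its mass more evenly (max 68%). The more spread-out distribution has higher entropy: H(P) ≈ 0.701 bits, H(Q) ≈ 1.647 bits.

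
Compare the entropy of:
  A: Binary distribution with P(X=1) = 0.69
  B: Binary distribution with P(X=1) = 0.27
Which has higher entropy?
A

For binary distributions, entropy is maximized at p=0.5 and decreases as p moves toward 0 or 1.

H(A) = H(0.69) = 0.8932 bits
H(B) = H(0.27) = 0.8415 bits

Distribution A (p=0.69) is closer to uniform (p=0.5), so it has higher entropy.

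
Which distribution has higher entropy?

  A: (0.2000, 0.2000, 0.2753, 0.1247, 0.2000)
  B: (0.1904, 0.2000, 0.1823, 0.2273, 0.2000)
B

Both distributions are close to uniform, making this a harder comparison.

H(A) = 2.2800 bits
H(B) = 2.3179 bits

The distribution closer to uniform has higher entropy.
Answer: B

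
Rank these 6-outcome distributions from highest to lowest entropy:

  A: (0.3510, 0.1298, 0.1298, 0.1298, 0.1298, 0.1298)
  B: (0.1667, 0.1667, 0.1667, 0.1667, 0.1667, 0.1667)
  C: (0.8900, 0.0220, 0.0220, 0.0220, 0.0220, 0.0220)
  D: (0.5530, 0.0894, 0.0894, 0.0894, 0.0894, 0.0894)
B > A > D > C

Key insight: Entropy is maximized by uniform distributions and minimized by concentrated distributions.

Entropies:
  H(A) = 2.4419 bits
  H(B) = 2.5850 bits
  H(C) = 0.7553 bits
  H(D) = 2.0298 bits

Ranking: B > A > D > C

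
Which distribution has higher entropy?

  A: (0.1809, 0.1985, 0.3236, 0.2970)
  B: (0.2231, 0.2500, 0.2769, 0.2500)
B

Both distributions are close to uniform, making this a harder comparison.

H(A) = 1.9562 bits
H(B) = 1.9958 bits

The distribution closer to uniform has higher entropy.
Answer: B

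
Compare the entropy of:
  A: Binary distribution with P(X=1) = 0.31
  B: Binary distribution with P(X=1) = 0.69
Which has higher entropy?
Equal

For binary distributions, entropy is maximized at p=0.5 and decreases as p moves toward 0 or 1.

H(A) = H(0.31) = 0.8932 bits
H(B) = H(0.69) = 0.8932 bits

Both distributions are equally far from uniform (|0.31-0.5| = |0.69-0.5|), so they have the same entropy.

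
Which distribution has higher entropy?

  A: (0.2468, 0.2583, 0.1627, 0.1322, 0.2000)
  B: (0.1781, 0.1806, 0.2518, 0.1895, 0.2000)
B

Both distributions are close to uniform, making this a harder comparison.

H(A) = 2.2791 bits
H(B) = 2.3094 bits

The distribution closer to uniform has higher entropy.
Answer: B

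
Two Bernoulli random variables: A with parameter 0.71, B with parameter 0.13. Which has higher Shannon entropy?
A

For binary distributions, entropy is maximized at p=0.5 and decreases as p moves toward 0 or 1.

H(A) = H(0.71) = 0.8687 bits
H(B) = H(0.13) = 0.5574 bits

Distribution A (p=0.71) is closer to uniform (p=0.5), so it has higher entropy.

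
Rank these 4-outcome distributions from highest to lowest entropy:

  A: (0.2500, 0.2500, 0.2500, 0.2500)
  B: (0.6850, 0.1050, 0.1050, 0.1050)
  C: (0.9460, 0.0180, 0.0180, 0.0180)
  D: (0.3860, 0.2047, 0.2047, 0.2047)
A > D > B > C

Key insight: Entropy is maximized by uniform distributions and minimized by concentrated distributions.

Entropies:
  H(A) = 2.0000 bits
  H(B) = 1.3981 bits
  H(C) = 0.3887 bits
  H(D) = 1.9353 bits

Ranking: A > D > B > C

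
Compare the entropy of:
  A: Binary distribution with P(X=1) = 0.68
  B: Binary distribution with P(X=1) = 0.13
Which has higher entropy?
A

For binary distributions, entropy is maximized at p=0.5 and decreases as p moves toward 0 or 1.

H(A) = H(0.68) = 0.9044 bits
H(B) = H(0.13) = 0.5574 bits

Distribution A (p=0.68) is closer to uniform (p=0.5), so it has higher entropy.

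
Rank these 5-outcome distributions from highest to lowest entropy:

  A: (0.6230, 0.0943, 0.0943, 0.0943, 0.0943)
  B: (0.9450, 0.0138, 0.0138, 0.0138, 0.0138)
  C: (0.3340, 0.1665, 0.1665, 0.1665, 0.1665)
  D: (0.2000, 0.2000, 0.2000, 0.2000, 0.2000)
D > C > A > B

Key insight: Entropy is maximized by uniform distributions and minimized by concentrated distributions.

Entropies:
  H(A) = 1.7099 bits
  H(B) = 0.4173 bits
  H(C) = 2.2510 bits
  H(D) = 2.3219 bits

Ranking: D > C > A > B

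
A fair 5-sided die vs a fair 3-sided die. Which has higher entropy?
5-sided die

Both are uniform distributions; for uniform over n outcomes, H = log₂(n). H(5-sided) = log₂(5) = 2.322 bits and H(3-sided) = log₂(3) = 1.585 bits. More outcomes in a uniform distribution means higher entropy.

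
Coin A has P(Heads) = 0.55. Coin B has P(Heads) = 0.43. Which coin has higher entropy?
A

For binary distributions, entropy is maximized at p=0.5 and decreases as p moves toward 0 or 1.

H(A) = H(0.55) = 0.9928 bits
H(B) = H(0.43) = 0.9858 bits

Distribution A (p=0.55) is closer to uniform (p=0.5), so it has higher entropy.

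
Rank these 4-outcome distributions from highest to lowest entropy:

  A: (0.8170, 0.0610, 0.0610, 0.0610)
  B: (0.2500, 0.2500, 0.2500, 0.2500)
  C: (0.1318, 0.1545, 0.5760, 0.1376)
B > C > A

Key insight: Entropy is maximized by uniform distributions and minimized by concentrated distributions.

- Uniform distributions have maximum entropy log₂(4) = 2.0000 bits
- The more "peaked" or concentrated a distribution, the lower its entropy

Entropies:
  H(A) = 0.9766 bits
  H(B) = 2.0000 bits
  H(C) = 1.6538 bits

Ranking: B > C > A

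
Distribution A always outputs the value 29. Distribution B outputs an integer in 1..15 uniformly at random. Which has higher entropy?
B

A is deterministic, so H(A) = 0. B is uniform over 15 outcomes, so H(B) = log₂(15) = 3.907 bits. Any distribution with genuine randomness has higher entropy than a deterministic one.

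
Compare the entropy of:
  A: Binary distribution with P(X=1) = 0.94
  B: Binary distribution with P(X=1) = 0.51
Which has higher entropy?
B

For binary distributions, entropy is maximized at p=0.5 and decreases as p moves toward 0 or 1.

H(A) = H(0.94) = 0.3274 bits
H(B) = H(0.51) = 0.9997 bits

Distribution B (p=0.51) is closer to uniform (p=0.5), so it has higher entropy.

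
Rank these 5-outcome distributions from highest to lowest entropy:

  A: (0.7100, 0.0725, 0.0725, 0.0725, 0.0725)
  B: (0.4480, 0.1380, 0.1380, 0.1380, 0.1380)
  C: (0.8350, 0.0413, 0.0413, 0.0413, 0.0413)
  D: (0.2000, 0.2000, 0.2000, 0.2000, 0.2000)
D > B > A > C

Key insight: Entropy is maximized by uniform distributions and minimized by concentrated distributions.

Entropies:
  H(A) = 1.4487 bits
  H(B) = 2.0962 bits
  H(C) = 0.9761 bits
  H(D) = 2.3219 bits

Ranking: D > B > A > C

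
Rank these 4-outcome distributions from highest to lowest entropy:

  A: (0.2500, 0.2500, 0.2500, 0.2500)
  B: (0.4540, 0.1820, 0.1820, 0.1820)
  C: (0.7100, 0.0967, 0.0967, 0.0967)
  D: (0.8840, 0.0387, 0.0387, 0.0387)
A > B > C > D

Key insight: Entropy is maximized by uniform distributions and minimized by concentrated distributions.

Entropies:
  H(A) = 2.0000 bits
  H(B) = 1.8593 bits
  H(C) = 1.3284 bits
  H(D) = 0.7016 bits

Ranking: A > B > C > D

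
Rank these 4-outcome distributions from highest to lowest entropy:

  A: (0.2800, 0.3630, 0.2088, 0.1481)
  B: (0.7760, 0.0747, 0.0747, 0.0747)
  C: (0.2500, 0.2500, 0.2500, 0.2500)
C > A > B

Key insight: Entropy is maximized by uniform distributions and minimized by concentrated distributions.

- Uniform distributions have maximum entropy log₂(4) = 2.0000 bits
- The more "peaked" or concentrated a distribution, the lower its entropy

Entropies:
  H(A) = 1.9249 bits
  H(B) = 1.1224 bits
  H(C) = 2.0000 bits

Ranking: C > A > B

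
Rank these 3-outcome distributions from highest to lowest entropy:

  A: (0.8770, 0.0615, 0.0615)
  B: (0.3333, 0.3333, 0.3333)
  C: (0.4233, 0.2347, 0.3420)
B > C > A

Key insight: Entropy is maximized by uniform distributions and minimized by concentrated distributions.

- Uniform distributions have maximum entropy log₂(3) = 1.5850 bits
- The more "peaked" or concentrated a distribution, the lower its entropy

Entropies:
  H(A) = 0.6609 bits
  H(B) = 1.5850 bits
  H(C) = 1.5451 bits

Ranking: B > C > A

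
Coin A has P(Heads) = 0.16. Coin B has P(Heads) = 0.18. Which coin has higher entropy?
B

For binary distributions, entropy is maximized at p=0.5 and decreases as p moves toward 0 or 1.

H(A) = H(0.16) = 0.6343 bits
H(B) = H(0.18) = 0.6801 bits

Distribution B (p=0.18) is closer to uniform (p=0.5), so it has higher entropy.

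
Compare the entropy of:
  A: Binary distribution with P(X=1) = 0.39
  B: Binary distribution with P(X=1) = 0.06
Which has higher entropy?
A

For binary distributions, entropy is maximized at p=0.5 and decreases as p moves toward 0 or 1.

H(A) = H(0.39) = 0.9648 bits
H(B) = H(0.06) = 0.3274 bits

Distribution A (p=0.39) is closer to uniform (p=0.5), so it has higher entropy.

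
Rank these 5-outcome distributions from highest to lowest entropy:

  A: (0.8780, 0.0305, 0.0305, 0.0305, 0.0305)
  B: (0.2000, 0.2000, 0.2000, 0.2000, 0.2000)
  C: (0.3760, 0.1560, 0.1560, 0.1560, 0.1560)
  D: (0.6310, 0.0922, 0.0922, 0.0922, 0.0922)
B > C > D > A

Key insight: Entropy is maximized by uniform distributions and minimized by concentrated distributions.

Entropies:
  H(A) = 0.7791 bits
  H(B) = 2.3219 bits
  H(C) = 2.2032 bits
  H(D) = 1.6879 bits

Ranking: B > C > D > A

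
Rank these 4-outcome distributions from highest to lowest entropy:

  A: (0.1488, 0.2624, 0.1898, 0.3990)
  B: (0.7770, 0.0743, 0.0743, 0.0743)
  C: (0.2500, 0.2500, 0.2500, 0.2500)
C > A > B

Key insight: Entropy is maximized by uniform distributions and minimized by concentrated distributions.

- Uniform distributions have maximum entropy log₂(4) = 2.0000 bits
- The more "peaked" or concentrated a distribution, the lower its entropy

Entropies:
  H(A) = 1.8994 bits
  H(B) = 1.1191 bits
  H(C) = 2.0000 bits

Ranking: C > A > B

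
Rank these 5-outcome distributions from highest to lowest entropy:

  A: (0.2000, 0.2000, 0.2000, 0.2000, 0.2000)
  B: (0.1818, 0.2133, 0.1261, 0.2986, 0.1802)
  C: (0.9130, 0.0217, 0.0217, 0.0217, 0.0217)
A > B > C

Key insight: Entropy is maximized by uniform distributions and minimized by concentrated distributions.

- Uniform distributions have maximum entropy log₂(5) = 2.3219 bits
- The more "peaked" or concentrated a distribution, the lower its entropy

Entropies:
  H(A) = 2.3219 bits
  H(B) = 2.2655 bits
  H(C) = 0.6004 bits

Ranking: A > B > C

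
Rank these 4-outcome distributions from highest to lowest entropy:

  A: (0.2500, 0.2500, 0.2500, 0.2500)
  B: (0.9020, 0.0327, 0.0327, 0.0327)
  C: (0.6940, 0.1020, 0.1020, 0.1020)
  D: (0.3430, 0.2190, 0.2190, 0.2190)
A > D > C > B

Key insight: Entropy is maximized by uniform distributions and minimized by concentrated distributions.

Entropies:
  H(A) = 2.0000 bits
  H(B) = 0.6179 bits
  H(C) = 1.3735 bits
  H(D) = 1.9690 bits

Ranking: A > D > C > B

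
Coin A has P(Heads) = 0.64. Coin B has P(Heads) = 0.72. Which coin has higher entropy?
A

For binary distributions, entropy is maximized at p=0.5 and decreases as p moves toward 0 or 1.

H(A) = H(0.64) = 0.9427 bits
H(B) = H(0.72) = 0.8555 bits

Distribution A (p=0.64) is closer to uniform (p=0.5), so it has higher entropy.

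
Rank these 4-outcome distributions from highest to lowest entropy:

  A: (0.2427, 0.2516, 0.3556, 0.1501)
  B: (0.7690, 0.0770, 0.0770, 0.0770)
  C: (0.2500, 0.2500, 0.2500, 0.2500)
C > A > B

Key insight: Entropy is maximized by uniform distributions and minimized by concentrated distributions.

- Uniform distributions have maximum entropy log₂(4) = 2.0000 bits
- The more "peaked" or concentrated a distribution, the lower its entropy

Entropies:
  H(A) = 1.9378 bits
  H(B) = 1.1459 bits
  H(C) = 2.0000 bits

Ranking: C > A > B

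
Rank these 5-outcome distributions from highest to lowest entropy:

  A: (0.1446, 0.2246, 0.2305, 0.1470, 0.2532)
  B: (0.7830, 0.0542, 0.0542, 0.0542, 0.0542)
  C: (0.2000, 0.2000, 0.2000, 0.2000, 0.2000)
C > A > B

Key insight: Entropy is maximized by uniform distributions and minimized by concentrated distributions.

- Uniform distributions have maximum entropy log₂(5) = 2.3219 bits
- The more "peaked" or concentrated a distribution, the lower its entropy

Entropies:
  H(A) = 2.2838 bits
  H(B) = 1.1887 bits
  H(C) = 2.3219 bits

Ranking: C > A > B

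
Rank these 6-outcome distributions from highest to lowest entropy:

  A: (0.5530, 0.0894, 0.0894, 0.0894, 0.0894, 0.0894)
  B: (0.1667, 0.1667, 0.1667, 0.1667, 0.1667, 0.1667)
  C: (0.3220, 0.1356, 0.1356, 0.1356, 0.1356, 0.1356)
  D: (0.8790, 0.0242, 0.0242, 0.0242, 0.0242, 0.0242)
B > C > A > D

Key insight: Entropy is maximized by uniform distributions and minimized by concentrated distributions.

Entropies:
  H(A) = 2.0298 bits
  H(B) = 2.5850 bits
  H(C) = 2.4808 bits
  H(D) = 0.8132 bits

Ranking: B > C > A > D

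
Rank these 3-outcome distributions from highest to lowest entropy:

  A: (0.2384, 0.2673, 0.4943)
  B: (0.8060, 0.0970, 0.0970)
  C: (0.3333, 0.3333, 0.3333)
C > A > B

Key insight: Entropy is maximized by uniform distributions and minimized by concentrated distributions.

- Uniform distributions have maximum entropy log₂(3) = 1.5850 bits
- The more "peaked" or concentrated a distribution, the lower its entropy

Entropies:
  H(A) = 1.5044 bits
  H(B) = 0.9038 bits
  H(C) = 1.5850 bits

Ranking: C > A > B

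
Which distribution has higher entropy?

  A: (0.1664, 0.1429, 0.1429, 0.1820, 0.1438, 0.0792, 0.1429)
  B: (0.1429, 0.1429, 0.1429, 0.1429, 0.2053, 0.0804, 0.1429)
A

Both distributions are close to uniform, making this a harder comparison.

H(A) = 2.7731 bits
H(B) = 2.7667 bits

The distribution closer to uniform has higher entropy.
Answer: A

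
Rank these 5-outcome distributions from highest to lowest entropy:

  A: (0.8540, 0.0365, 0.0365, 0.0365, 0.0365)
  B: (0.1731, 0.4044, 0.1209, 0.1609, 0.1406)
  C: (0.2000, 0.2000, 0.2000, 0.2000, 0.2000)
C > B > A

Key insight: Entropy is maximized by uniform distributions and minimized by concentrated distributions.

- Uniform distributions have maximum entropy log₂(5) = 2.3219 bits
- The more "peaked" or concentrated a distribution, the lower its entropy

Entropies:
  H(A) = 0.8917 bits
  H(B) = 2.1569 bits
  H(C) = 2.3219 bits

Ranking: C > B > A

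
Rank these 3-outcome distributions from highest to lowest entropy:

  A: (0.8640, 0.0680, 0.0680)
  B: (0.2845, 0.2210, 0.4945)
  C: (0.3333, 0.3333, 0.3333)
C > B > A

Key insight: Entropy is maximized by uniform distributions and minimized by concentrated distributions.

- Uniform distributions have maximum entropy log₂(3) = 1.5850 bits
- The more "peaked" or concentrated a distribution, the lower its entropy

Entropies:
  H(A) = 0.7097 bits
  H(B) = 1.4997 bits
  H(C) = 1.5850 bits

Ranking: C > B > A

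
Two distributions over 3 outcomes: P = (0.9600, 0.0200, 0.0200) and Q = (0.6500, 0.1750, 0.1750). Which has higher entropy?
Q

P is highly concentrated on one outcome (96%), making it nearly deterministic. Q spreads its mass more evenly (max 65%). The more spread-out distribution has higher entropy: H(P) ≈ 0.282 bits, H(Q) ≈ 1.284 bits.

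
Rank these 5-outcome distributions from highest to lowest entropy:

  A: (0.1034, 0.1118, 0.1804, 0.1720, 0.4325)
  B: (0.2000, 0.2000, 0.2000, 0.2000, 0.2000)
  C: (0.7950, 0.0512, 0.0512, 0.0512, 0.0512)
B > A > C

Key insight: Entropy is maximized by uniform distributions and minimized by concentrated distributions.

- Uniform distributions have maximum entropy log₂(5) = 2.3219 bits
- The more "peaked" or concentrated a distribution, the lower its entropy

Entropies:
  H(A) = 2.0973 bits
  H(B) = 2.3219 bits
  H(C) = 1.1418 bits

Ranking: B > A > C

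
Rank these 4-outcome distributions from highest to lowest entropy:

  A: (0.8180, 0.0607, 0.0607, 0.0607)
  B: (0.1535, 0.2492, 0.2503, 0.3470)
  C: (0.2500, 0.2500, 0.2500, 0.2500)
C > B > A

Key insight: Entropy is maximized by uniform distributions and minimized by concentrated distributions.

- Uniform distributions have maximum entropy log₂(4) = 2.0000 bits
- The more "peaked" or concentrated a distribution, the lower its entropy

Entropies:
  H(A) = 0.9729 bits
  H(B) = 1.9446 bits
  H(C) = 2.0000 bits

Ranking: C > B > A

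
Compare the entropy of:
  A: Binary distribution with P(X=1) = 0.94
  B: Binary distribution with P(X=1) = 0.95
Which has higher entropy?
A

For binary distributions, entropy is maximized at p=0.5 and decreases as p moves toward 0 or 1.

H(A) = H(0.94) = 0.3274 bits
H(B) = H(0.95) = 0.2864 bits

Distribution A (p=0.94) is closer to uniform (p=0.5), so it has higher entropy.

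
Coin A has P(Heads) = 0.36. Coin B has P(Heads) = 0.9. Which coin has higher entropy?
A

For binary distributions, entropy is maximized at p=0.5 and decreases as p moves toward 0 or 1.

H(A) = H(0.36) = 0.9427 bits
H(B) = H(0.9) = 0.4690 bits

Distribution A (p=0.36) is closer to uniform (p=0.5), so it has higher entropy.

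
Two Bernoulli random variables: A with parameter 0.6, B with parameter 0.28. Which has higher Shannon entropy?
A

For binary distributions, entropy is maximized at p=0.5 and decreases as p moves toward 0 or 1.

H(A) = H(0.6) = 0.9710 bits
H(B) = H(0.28) = 0.8555 bits

Distribution A (p=0.6) is closer to uniform (p=0.5), so it has higher entropy.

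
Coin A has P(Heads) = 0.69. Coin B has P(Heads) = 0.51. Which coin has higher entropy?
B

For binary distributions, entropy is maximized at p=0.5 and decreases as p moves toward 0 or 1.

H(A) = H(0.69) = 0.8932 bits
H(B) = H(0.51) = 0.9997 bits

Distribution B (p=0.51) is closer to uniform (p=0.5), so it has higher entropy.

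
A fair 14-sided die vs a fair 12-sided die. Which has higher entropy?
14-sided die

Both are uniform distributions; for uniform over n outcomes, H = log₂(n). H(14-sided) = log₂(14) = 3.807 bits and H(12-sided) = log₂(12) = 3.585 bits. More outcomes in a uniform distribution means higher entropy.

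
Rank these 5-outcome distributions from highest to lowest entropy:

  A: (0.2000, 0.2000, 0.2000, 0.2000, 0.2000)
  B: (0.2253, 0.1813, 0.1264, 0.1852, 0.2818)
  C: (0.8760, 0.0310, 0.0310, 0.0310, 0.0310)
A > B > C

Key insight: Entropy is maximized by uniform distributions and minimized by concentrated distributions.

- Uniform distributions have maximum entropy log₂(5) = 2.3219 bits
- The more "peaked" or concentrated a distribution, the lower its entropy

Entropies:
  H(A) = 2.3219 bits
  H(B) = 2.2737 bits
  H(C) = 0.7888 bits

Ranking: A > B > C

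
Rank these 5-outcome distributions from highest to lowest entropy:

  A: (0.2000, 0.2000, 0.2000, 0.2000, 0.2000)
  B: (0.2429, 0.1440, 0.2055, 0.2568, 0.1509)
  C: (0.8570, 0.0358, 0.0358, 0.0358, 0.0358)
A > B > C

Key insight: Entropy is maximized by uniform distributions and minimized by concentrated distributions.

- Uniform distributions have maximum entropy log₂(5) = 2.3219 bits
- The more "peaked" or concentrated a distribution, the lower its entropy

Entropies:
  H(A) = 2.3219 bits
  H(B) = 2.2829 bits
  H(C) = 0.8780 bits

Ranking: A > B > C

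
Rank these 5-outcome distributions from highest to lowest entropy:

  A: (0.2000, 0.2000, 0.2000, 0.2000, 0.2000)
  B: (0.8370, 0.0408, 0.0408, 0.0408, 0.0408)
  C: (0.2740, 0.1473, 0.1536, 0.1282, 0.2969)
A > C > B

Key insight: Entropy is maximized by uniform distributions and minimized by concentrated distributions.

- Uniform distributions have maximum entropy log₂(5) = 2.3219 bits
- The more "peaked" or concentrated a distribution, the lower its entropy

Entropies:
  H(A) = 2.3219 bits
  H(B) = 0.9674 bits
  H(C) = 2.2340 bits

Ranking: A > C > B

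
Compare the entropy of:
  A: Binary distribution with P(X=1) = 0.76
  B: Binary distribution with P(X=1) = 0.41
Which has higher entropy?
B

For binary distributions, entropy is maximized at p=0.5 and decreases as p moves toward 0 or 1.

H(A) = H(0.76) = 0.7950 bits
H(B) = H(0.41) = 0.9765 bits

Distribution B (p=0.41) is closer to uniform (p=0.5), so it has higher entropy.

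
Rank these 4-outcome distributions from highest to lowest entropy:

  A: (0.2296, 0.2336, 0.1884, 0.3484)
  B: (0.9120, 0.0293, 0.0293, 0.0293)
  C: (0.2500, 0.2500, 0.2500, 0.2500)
C > A > B

Key insight: Entropy is maximized by uniform distributions and minimized by concentrated distributions.

- Uniform distributions have maximum entropy log₂(4) = 2.0000 bits
- The more "peaked" or concentrated a distribution, the lower its entropy

Entropies:
  H(A) = 1.9612 bits
  H(B) = 0.5692 bits
  H(C) = 2.0000 bits

Ranking: C > A > B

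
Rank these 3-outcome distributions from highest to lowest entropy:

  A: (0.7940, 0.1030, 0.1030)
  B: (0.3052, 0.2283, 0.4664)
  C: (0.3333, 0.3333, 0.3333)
C > B > A

Key insight: Entropy is maximized by uniform distributions and minimized by concentrated distributions.

- Uniform distributions have maximum entropy log₂(3) = 1.5850 bits
- The more "peaked" or concentrated a distribution, the lower its entropy

Entropies:
  H(A) = 0.9398 bits
  H(B) = 1.5223 bits
  H(C) = 1.5850 bits

Ranking: C > B > A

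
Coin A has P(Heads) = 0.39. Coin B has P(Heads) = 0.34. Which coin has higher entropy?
A

For binary distributions, entropy is maximized at p=0.5 and decreases as p moves toward 0 or 1.

H(A) = H(0.39) = 0.9648 bits
H(B) = H(0.34) = 0.9248 bits

Distribution A (p=0.39) is closer to uniform (p=0.5), so it has higher entropy.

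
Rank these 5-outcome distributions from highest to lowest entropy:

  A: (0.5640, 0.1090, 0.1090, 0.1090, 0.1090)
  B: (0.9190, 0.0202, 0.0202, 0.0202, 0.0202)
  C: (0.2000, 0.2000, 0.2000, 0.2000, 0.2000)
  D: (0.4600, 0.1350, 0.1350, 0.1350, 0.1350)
C > D > A > B

Key insight: Entropy is maximized by uniform distributions and minimized by concentrated distributions.

Entropies:
  H(A) = 1.8601 bits
  H(B) = 0.5677 bits
  H(C) = 2.3219 bits
  H(D) = 2.0754 bits

Ranking: C > D > A > B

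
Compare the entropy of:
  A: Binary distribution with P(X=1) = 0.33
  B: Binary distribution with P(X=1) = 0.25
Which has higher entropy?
A

For binary distributions, entropy is maximized at p=0.5 and decreases as p moves toward 0 or 1.

H(A) = H(0.33) = 0.9149 bits
H(B) = H(0.25) = 0.8113 bits

Distribution A (p=0.33) is closer to uniform (p=0.5), so it has higher entropy.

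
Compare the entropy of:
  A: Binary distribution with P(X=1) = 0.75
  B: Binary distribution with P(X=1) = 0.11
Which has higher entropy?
A

For binary distributions, entropy is maximized at p=0.5 and decreases as p moves toward 0 or 1.

H(A) = H(0.75) = 0.8113 bits
H(B) = H(0.11) = 0.4999 bits

Distribution A (p=0.75) is closer to uniform (p=0.5), so it has higher entropy.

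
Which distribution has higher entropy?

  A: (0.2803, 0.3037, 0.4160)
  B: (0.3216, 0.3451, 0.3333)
B

Both distributions are close to uniform, making this a harder comparison.

H(A) = 1.5629 bits
H(B) = 1.5844 bits

The distribution closer to uniform has higher entropy.
Answer: B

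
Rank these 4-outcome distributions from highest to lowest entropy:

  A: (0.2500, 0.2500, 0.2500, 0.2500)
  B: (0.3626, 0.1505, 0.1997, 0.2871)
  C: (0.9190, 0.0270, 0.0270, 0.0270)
A > B > C

Key insight: Entropy is maximized by uniform distributions and minimized by concentrated distributions.

- Uniform distributions have maximum entropy log₂(4) = 2.0000 bits
- The more "peaked" or concentrated a distribution, the lower its entropy

Entropies:
  H(A) = 2.0000 bits
  H(B) = 1.9229 bits
  H(C) = 0.5341 bits

Ranking: A > B > C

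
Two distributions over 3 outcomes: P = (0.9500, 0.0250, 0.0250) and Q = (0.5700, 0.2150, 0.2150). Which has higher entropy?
Q

P is highly concentrated on one outcome (95%), making it nearly deterministic. Q spreads its mass more evenly (max 57%). The more spread-out distribution has higher entropy: H(P) ≈ 0.336 bits, H(Q) ≈ 1.416 bits.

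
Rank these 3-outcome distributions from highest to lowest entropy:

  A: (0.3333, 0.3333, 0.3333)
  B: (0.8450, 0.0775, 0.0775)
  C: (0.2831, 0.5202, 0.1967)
A > C > B

Key insight: Entropy is maximized by uniform distributions and minimized by concentrated distributions.

- Uniform distributions have maximum entropy log₂(3) = 1.5850 bits
- The more "peaked" or concentrated a distribution, the lower its entropy

Entropies:
  H(A) = 1.5850 bits
  H(B) = 0.7772 bits
  H(C) = 1.4674 bits

Ranking: A > C > B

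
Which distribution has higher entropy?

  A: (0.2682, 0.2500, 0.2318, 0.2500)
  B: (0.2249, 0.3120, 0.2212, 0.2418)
A

Both distributions are close to uniform, making this a harder comparison.

H(A) = 1.9981 bits
H(B) = 1.9852 bits

The distribution closer to uniform has higher entropy.
Answer: A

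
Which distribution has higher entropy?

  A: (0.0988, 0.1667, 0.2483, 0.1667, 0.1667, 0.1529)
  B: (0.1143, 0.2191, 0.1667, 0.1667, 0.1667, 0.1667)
B

Both distributions are close to uniform, making this a harder comparison.

H(A) = 2.5357 bits
H(B) = 2.5608 bits

The distribution closer to uniform has higher entropy.
Answer: B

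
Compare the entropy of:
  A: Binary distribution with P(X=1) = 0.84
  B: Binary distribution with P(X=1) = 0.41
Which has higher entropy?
B

For binary distributions, entropy is maximized at p=0.5 and decreases as p moves toward 0 or 1.

H(A) = H(0.84) = 0.6343 bits
H(B) = H(0.41) = 0.9765 bits

Distribution B (p=0.41) is closer to uniform (p=0.5), so it has higher entropy.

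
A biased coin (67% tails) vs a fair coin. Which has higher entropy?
Fair coin

The fair coin is uniform (p=0.5), maximizing binary entropy at 1 bit. The biased coin has H(0.67) ≈ 0.915 bits — its outcome is more predictable, so its entropy is lower.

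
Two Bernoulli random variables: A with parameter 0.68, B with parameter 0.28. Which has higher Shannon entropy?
A

For binary distributions, entropy is maximized at p=0.5 and decreases as p moves toward 0 or 1.

H(A) = H(0.68) = 0.9044 bits
H(B) = H(0.28) = 0.8555 bits

Distribution A (p=0.68) is closer to uniform (p=0.5), so it has higher entropy.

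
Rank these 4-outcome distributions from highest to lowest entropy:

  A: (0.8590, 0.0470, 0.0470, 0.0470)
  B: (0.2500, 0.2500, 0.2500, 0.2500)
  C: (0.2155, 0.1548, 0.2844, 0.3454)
B > C > A

Key insight: Entropy is maximized by uniform distributions and minimized by concentrated distributions.

- Uniform distributions have maximum entropy log₂(4) = 2.0000 bits
- The more "peaked" or concentrated a distribution, the lower its entropy

Entropies:
  H(A) = 0.8103 bits
  H(B) = 2.0000 bits
  H(C) = 1.9394 bits

Ranking: B > C > A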